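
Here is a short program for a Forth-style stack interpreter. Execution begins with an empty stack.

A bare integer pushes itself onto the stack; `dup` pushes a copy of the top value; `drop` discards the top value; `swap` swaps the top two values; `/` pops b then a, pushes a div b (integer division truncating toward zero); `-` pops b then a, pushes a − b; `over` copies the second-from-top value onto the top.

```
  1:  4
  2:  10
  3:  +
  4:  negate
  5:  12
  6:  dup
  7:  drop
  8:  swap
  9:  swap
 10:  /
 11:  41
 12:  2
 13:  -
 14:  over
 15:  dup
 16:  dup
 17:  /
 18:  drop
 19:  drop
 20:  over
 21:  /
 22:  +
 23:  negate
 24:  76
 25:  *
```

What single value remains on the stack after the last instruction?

3040

4      → 4
10     → 4 10
+      → 14
negate → -14
12     → -14 12
dup    → -14 12 12
drop   → -14 12
swap   → 12 -14
swap   → -14 12
/      → -1
41     → -1 41
2      → -1 41 2
-      → -1 39
over   → -1 39 -1
dup    → -1 39 -1 -1
dup    → -1 39 -1 -1 -1
/      → -1 39 -1 1
drop   → -1 39 -1
drop   → -1 39
over   → -1 39 -1
/      → -1 -39
+      → -40
negate → 40
76     → 40 76
*      → 3040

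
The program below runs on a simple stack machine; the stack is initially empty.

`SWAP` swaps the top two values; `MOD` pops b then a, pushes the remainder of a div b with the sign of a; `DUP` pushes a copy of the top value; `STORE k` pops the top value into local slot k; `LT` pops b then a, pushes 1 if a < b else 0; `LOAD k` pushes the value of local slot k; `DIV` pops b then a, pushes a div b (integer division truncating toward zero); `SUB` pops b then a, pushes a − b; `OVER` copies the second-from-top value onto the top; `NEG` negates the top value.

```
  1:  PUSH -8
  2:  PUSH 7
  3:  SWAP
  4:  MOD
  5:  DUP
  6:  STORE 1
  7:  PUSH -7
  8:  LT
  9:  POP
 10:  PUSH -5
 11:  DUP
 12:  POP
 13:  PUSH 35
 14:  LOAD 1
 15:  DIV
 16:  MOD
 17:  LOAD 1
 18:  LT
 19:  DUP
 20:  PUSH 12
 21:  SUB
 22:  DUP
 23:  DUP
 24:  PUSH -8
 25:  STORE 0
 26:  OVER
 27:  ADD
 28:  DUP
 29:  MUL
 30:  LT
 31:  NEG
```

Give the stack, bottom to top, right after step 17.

PUSH -8 → [-8]
PUSH 7  → [-8, 7]
SWAP    → [7, -8]
MOD     → [7]
DUP     → [7, 7]
STORE 1 → [7]
PUSH -7 → [7, -7]
LT      → [0]
POP     → []
PUSH -5 → [-5]
DUP     → [-5, -5]
POP     → [-5]
PUSH 35 → [-5, 35]
LOAD 1  → [-5, 35, 7]
DIV     → [-5, 5]
MOD     → [0]
LOAD 1  → [0, 7]

[0, 7]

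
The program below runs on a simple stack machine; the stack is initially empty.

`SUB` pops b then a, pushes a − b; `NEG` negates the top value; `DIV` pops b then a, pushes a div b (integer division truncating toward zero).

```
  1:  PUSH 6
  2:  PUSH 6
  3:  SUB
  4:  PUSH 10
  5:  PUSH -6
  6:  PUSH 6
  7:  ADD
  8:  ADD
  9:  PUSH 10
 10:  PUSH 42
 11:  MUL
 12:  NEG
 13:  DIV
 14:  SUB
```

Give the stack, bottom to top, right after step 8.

PUSH 6  : 6
PUSH 6  : 6 6
SUB     : 0
PUSH 10 : 0 10
PUSH -6 : 0 10 -6
PUSH 6  : 0 10 -6 6
ADD     : 0 10 0
ADD     : 0 10

[0, 10]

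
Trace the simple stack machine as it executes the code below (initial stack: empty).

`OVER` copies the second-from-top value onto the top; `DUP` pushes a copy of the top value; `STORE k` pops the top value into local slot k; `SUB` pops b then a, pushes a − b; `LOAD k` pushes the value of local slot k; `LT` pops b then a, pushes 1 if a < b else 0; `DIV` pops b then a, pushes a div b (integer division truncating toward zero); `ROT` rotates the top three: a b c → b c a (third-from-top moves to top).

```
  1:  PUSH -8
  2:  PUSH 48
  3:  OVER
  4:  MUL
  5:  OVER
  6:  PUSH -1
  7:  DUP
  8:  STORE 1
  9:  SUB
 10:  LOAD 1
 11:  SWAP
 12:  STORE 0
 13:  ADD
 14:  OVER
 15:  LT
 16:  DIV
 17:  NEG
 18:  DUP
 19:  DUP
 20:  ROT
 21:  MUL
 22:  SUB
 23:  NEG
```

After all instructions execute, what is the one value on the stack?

56

PUSH -8  [-8]
PUSH 48  [-8, 48]
OVER     [-8, 48, -8]
MUL      [-8, -384]
OVER     [-8, -384, -8]
PUSH -1  [-8, -384, -8, -1]
DUP      [-8, -384, -8, -1, -1]
STORE 1  [-8, -384, -8, -1]
SUB      [-8, -384, -7]
LOAD 1   [-8, -384, -7, -1]
SWAP     [-8, -384, -1, -7]
STORE 0  [-8, -384, -1]
ADD      [-8, -385]
OVER     [-8, -385, -8]
LT       [-8, 1]
DIV      [-8]
NEG      [8]
DUP      [8, 8]
DUP      [8, 8, 8]
ROT      [8, 8, 8]
MUL      [8, 64]
SUB      [-56]
NEG      [56]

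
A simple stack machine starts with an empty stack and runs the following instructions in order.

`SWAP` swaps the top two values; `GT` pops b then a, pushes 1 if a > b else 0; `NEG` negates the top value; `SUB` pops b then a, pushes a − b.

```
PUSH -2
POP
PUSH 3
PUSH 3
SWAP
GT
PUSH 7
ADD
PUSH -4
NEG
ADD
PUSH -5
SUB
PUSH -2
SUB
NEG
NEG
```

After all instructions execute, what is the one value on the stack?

PUSH -2  -2
POP      (empty)
PUSH 3   3
PUSH 3   3 3
SWAP     3 3
GT       0
PUSH 7   0 7
ADD      7
PUSH -4  7 -4
NEG      7 4
ADD      11
PUSH -5  11 -5
SUB      16
PUSH -2  16 -2
SUB      18
NEG      -18
NEG      18

18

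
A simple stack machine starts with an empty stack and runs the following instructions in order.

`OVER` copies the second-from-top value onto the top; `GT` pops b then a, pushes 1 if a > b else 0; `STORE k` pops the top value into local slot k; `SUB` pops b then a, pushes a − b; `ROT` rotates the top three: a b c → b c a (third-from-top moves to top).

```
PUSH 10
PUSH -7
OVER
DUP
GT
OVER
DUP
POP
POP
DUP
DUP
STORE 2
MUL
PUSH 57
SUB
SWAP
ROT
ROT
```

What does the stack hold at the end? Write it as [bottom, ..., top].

[-7, 10, -57]

PUSH 10  [10]
PUSH -7  [10, -7]
OVER     [10, -7, 10]
DUP      [10, -7, 10, 10]
GT       [10, -7, 0]
OVER     [10, -7, 0, -7]
DUP      [10, -7, 0, -7, -7]
POP      [10, -7, 0, -7]
POP      [10, -7, 0]
DUP      [10, -7, 0, 0]
DUP      [10, -7, 0, 0, 0]
STORE 2  [10, -7, 0, 0]
MUL      [10, -7, 0]
PUSH 57  [10, -7, 0, 57]
SUB      [10, -7, -57]
SWAP     [10, -57, -7]
ROT      [-57, -7, 10]
ROT      [-7, 10, -57]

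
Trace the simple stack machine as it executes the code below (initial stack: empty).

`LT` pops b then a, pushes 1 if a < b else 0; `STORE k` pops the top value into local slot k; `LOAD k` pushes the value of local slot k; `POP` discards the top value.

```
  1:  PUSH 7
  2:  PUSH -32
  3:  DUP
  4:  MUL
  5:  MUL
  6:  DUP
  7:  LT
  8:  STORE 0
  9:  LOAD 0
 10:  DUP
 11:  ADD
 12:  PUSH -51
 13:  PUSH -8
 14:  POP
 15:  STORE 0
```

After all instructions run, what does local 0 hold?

-51

PUSH 7    [7]
PUSH -32  [7, -32]
DUP       [7, -32, -32]
MUL       [7, 1024]
MUL       [7168]
DUP       [7168, 7168]
LT        [0]
STORE 0   []
LOAD 0    [0]
DUP       [0, 0]
ADD       [0]
PUSH -51  [0, -51]
PUSH -8   [0, -51, -8]
POP       [0, -51]
STORE 0   [0]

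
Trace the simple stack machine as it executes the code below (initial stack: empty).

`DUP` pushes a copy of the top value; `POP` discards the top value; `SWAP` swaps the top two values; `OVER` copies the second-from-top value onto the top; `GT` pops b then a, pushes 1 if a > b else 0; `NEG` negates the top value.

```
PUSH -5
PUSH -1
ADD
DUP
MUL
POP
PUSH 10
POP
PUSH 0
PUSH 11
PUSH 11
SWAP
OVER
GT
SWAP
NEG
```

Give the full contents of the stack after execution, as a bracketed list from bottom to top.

[0, 0, -11]

PUSH -5 → [-5]
PUSH -1 → [-5, -1]
ADD     → [-6]
DUP     → [-6, -6]
MUL     → [36]
POP     → []
PUSH 10 → [10]
POP     → []
PUSH 0  → [0]
PUSH 11 → [0, 11]
PUSH 11 → [0, 11, 11]
SWAP    → [0, 11, 11]
OVER    → [0, 11, 11, 11]
GT      → [0, 11, 0]
SWAP    → [0, 0, 11]
NEG     → [0, 0, -11]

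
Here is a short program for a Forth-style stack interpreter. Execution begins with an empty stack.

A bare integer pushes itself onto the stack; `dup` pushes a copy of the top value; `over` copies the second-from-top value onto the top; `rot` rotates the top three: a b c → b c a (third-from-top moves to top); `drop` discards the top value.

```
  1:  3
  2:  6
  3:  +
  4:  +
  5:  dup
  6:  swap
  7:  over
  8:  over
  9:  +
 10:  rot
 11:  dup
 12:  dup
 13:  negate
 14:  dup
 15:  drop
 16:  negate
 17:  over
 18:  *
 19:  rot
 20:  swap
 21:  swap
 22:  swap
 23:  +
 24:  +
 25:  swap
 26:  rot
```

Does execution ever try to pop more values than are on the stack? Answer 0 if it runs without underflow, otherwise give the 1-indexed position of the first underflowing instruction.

4

3 → 3
6 → 3 6
+ → 9
+  — needs 2 operands, stack has 1 → underflow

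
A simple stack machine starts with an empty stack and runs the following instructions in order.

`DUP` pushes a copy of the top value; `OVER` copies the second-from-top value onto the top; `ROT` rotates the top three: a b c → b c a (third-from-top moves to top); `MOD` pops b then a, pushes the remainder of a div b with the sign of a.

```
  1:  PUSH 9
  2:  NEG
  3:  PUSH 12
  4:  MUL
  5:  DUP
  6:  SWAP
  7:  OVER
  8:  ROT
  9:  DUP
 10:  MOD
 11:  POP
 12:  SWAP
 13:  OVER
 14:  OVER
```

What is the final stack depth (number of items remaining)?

PUSH 9  -> 9
NEG     -> -9
PUSH 12 -> -9 12
MUL     -> -108
DUP     -> -108 -108
SWAP    -> -108 -108
OVER    -> -108 -108 -108
ROT     -> -108 -108 -108
DUP     -> -108 -108 -108 -108
MOD     -> -108 -108 0
POP     -> -108 -108
SWAP    -> -108 -108
OVER    -> -108 -108 -108
OVER    -> -108 -108 -108 -108

4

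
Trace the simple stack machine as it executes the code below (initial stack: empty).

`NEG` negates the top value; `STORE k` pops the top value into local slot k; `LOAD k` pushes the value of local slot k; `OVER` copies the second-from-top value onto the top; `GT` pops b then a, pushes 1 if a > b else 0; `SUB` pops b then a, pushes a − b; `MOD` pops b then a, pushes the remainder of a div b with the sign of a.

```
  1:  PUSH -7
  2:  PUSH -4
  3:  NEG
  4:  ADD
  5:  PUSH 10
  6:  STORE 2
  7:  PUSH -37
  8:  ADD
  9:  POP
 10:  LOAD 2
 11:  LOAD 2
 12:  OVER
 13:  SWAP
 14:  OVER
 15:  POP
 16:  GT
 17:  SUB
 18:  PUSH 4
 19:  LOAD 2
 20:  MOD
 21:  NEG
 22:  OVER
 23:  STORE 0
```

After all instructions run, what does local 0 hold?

PUSH -7  : [-7]
PUSH -4  : [-7, -4]
NEG      : [-7, 4]
ADD      : [-3]
PUSH 10  : [-3, 10]
STORE 2  : [-3]
PUSH -37 : [-3, -37]
ADD      : [-40]
POP      : []
LOAD 2   : [10]
LOAD 2   : [10, 10]
OVER     : [10, 10, 10]
SWAP     : [10, 10, 10]
OVER     : [10, 10, 10, 10]
POP      : [10, 10, 10]
GT       : [10, 0]
SUB      : [10]
PUSH 4   : [10, 4]
LOAD 2   : [10, 4, 10]
MOD      : [10, 4]
NEG      : [10, -4]
OVER     : [10, -4, 10]
STORE 0  : [10, -4]

10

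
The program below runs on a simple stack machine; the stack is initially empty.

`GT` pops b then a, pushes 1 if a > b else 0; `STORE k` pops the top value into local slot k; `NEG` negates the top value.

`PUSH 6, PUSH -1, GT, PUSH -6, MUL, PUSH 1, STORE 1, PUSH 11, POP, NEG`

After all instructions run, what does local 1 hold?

PUSH 6  -> 6
PUSH -1 -> 6 -1
GT      -> 1
PUSH -6 -> 1 -6
MUL     -> -6
PUSH 1  -> -6 1
STORE 1 -> -6
PUSH 11 -> -6 11
POP     -> -6
NEG     -> 6

1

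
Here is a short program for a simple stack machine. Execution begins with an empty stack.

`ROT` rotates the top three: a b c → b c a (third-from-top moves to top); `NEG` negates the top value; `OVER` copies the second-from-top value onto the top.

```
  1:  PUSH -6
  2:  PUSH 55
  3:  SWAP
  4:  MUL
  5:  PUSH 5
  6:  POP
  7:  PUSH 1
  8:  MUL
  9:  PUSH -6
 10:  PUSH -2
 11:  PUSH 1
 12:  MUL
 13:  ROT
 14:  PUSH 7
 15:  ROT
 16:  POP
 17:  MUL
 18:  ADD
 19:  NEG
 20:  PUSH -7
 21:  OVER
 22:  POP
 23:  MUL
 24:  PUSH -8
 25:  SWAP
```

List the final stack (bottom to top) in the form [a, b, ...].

PUSH -6 → [-6]
PUSH 55 → [-6, 55]
SWAP    → [55, -6]
MUL     → [-330]
PUSH 5  → [-330, 5]
POP     → [-330]
PUSH 1  → [-330, 1]
MUL     → [-330]
PUSH -6 → [-330, -6]
PUSH -2 → [-330, -6, -2]
PUSH 1  → [-330, -6, -2, 1]
MUL     → [-330, -6, -2]
ROT     → [-6, -2, -330]
PUSH 7  → [-6, -2, -330, 7]
ROT     → [-6, -330, 7, -2]
POP     → [-6, -330, 7]
MUL     → [-6, -2310]
ADD     → [-2316]
NEG     → [2316]
PUSH -7 → [2316, -7]
OVER    → [2316, -7, 2316]
POP     → [2316, -7]
MUL     → [-16212]
PUSH -8 → [-16212, -8]
SWAP    → [-8, -16212]

[-8, -16212]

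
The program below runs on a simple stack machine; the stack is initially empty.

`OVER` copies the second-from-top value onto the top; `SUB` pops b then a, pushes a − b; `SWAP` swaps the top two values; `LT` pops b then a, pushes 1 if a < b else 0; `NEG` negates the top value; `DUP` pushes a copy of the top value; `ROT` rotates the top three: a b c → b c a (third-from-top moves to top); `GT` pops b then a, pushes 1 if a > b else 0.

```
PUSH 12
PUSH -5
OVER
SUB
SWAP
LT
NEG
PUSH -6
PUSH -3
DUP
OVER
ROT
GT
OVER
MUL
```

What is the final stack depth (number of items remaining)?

4

PUSH 12  12
PUSH -5  12 -5
OVER     12 -5 12
SUB      12 -17
SWAP     -17 12
LT       1
NEG      -1
PUSH -6  -1 -6
PUSH -3  -1 -6 -3
DUP      -1 -6 -3 -3
OVER     -1 -6 -3 -3 -3
ROT      -1 -6 -3 -3 -3
GT       -1 -6 -3 0
OVER     -1 -6 -3 0 -3
MUL      -1 -6 -3 0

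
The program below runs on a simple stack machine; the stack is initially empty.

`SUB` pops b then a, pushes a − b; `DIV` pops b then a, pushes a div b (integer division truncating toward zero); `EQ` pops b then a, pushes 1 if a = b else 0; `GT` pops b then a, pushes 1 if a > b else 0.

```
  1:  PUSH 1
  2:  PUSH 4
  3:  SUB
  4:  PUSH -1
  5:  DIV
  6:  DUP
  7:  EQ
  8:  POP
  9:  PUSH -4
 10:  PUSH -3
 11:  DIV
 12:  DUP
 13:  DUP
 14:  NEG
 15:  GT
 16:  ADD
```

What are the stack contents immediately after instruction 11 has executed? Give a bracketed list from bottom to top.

PUSH 1   1
PUSH 4   1 4
SUB      -3
PUSH -1  -3 -1
DIV      3
DUP      3 3
EQ       1
POP      (empty)
PUSH -4  -4
PUSH -3  -4 -3
DIV      1

[1]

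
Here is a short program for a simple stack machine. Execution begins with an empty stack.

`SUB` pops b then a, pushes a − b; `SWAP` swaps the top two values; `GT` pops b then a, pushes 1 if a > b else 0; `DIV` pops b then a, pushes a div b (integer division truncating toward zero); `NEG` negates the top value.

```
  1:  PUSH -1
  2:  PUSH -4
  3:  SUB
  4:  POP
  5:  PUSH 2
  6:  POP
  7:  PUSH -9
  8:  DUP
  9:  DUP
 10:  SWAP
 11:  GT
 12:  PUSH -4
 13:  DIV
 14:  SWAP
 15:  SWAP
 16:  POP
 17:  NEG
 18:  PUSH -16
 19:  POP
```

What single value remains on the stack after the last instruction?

9

PUSH -1  : -1
PUSH -4  : -1 -4
SUB      : 3
POP      : (empty)
PUSH 2   : 2
POP      : (empty)
PUSH -9  : -9
DUP      : -9 -9
DUP      : -9 -9 -9
SWAP     : -9 -9 -9
GT       : -9 0
PUSH -4  : -9 0 -4
DIV      : -9 0
SWAP     : 0 -9
SWAP     : -9 0
POP      : -9
NEG      : 9
PUSH -16 : 9 -16
POP      : 9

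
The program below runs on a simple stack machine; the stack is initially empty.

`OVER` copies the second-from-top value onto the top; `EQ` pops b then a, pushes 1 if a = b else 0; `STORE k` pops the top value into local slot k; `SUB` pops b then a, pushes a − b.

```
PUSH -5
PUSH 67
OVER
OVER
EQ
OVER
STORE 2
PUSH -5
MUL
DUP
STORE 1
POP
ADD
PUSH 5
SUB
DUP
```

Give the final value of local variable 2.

PUSH -5 → -5
PUSH 67 → -5 67
OVER    → -5 67 -5
OVER    → -5 67 -5 67
EQ      → -5 67 0
OVER    → -5 67 0 67
STORE 2 → -5 67 0
PUSH -5 → -5 67 0 -5
MUL     → -5 67 0
DUP     → -5 67 0 0
STORE 1 → -5 67 0
POP     → -5 67
ADD     → 62
PUSH 5  → 62 5
SUB     → 57
DUP     → 57 57

67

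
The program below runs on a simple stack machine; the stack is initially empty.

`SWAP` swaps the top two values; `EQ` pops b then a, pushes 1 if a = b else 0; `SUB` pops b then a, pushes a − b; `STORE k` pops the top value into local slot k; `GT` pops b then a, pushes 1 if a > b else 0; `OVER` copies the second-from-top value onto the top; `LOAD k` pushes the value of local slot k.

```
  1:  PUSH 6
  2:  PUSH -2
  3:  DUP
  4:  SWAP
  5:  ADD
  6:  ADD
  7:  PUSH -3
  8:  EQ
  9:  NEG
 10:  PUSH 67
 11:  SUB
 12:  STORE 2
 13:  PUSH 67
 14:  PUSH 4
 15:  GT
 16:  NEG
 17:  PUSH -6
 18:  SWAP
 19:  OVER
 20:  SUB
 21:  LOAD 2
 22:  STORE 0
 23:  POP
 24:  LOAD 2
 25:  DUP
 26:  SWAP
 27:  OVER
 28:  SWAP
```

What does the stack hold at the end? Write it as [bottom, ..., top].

[-6, -67, -67, -67]

PUSH 6  : 6
PUSH -2 : 6 -2
DUP     : 6 -2 -2
SWAP    : 6 -2 -2
ADD     : 6 -4
ADD     : 2
PUSH -3 : 2 -3
EQ      : 0
NEG     : 0
PUSH 67 : 0 67
SUB     : -67
STORE 2 : (empty)
PUSH 67 : 67
PUSH 4  : 67 4
GT      : 1
NEG     : -1
PUSH -6 : -1 -6
SWAP    : -6 -1
OVER    : -6 -1 -6
SUB     : -6 5
LOAD 2  : -6 5 -67
STORE 0 : -6 5
POP     : -6
LOAD 2  : -6 -67
DUP     : -6 -67 -67
SWAP    : -6 -67 -67
OVER    : -6 -67 -67 -67
SWAP    : -6 -67 -67 -67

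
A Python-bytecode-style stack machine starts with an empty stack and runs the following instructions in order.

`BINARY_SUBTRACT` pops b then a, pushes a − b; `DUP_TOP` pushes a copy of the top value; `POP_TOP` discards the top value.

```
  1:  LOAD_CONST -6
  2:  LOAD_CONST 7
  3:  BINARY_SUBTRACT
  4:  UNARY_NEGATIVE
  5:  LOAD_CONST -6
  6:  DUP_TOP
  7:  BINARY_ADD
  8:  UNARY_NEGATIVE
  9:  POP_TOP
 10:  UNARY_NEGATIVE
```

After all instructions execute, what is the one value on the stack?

LOAD_CONST -6   : [-6]
LOAD_CONST 7    : [-6, 7]
BINARY_SUBTRACT : [-13]
UNARY_NEGATIVE  : [13]
LOAD_CONST -6   : [13, -6]
DUP_TOP         : [13, -6, -6]
BINARY_ADD      : [13, -12]
UNARY_NEGATIVE  : [13, 12]
POP_TOP         : [13]
UNARY_NEGATIVE  : [-13]

-13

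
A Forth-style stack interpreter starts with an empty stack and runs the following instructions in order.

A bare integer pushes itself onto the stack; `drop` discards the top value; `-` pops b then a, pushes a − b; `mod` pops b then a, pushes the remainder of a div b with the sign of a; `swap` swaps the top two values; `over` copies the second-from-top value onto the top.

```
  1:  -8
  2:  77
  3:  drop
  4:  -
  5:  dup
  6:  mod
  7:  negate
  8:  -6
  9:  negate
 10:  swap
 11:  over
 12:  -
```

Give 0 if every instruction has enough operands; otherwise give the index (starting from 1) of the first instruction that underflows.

-8   : -8
77   : -8 77
drop : -8
-  — needs 2 operands, stack has 1 → underflow

4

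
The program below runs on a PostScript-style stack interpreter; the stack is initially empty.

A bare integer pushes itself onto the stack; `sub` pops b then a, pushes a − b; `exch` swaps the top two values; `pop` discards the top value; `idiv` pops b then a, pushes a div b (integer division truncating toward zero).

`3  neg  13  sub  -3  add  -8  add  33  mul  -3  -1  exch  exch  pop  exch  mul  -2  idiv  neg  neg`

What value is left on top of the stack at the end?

-1336

3     3
neg   -3
13    -3 13
sub   -16
-3    -16 -3
add   -19
-8    -19 -8
add   -27
33    -27 33
mul   -891
-3    -891 -3
-1    -891 -3 -1
exch  -891 -1 -3
exch  -891 -3 -1
pop   -891 -3
exch  -3 -891
mul   2673
-2    2673 -2
idiv  -1336
neg   1336
neg   -1336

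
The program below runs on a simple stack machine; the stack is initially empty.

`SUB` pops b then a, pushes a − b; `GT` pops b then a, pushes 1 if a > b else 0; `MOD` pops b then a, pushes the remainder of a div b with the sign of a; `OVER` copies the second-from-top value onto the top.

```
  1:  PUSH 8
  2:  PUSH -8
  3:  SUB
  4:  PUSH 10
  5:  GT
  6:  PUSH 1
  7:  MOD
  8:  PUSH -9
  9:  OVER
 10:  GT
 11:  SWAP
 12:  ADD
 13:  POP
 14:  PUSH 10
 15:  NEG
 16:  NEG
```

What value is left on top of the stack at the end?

PUSH 8  → 8
PUSH -8 → 8 -8
SUB     → 16
PUSH 10 → 16 10
GT      → 1
PUSH 1  → 1 1
MOD     → 0
PUSH -9 → 0 -9
OVER    → 0 -9 0
GT      → 0 0
SWAP    → 0 0
ADD     → 0
POP     → (empty)
PUSH 10 → 10
NEG     → -10
NEG     → 10

10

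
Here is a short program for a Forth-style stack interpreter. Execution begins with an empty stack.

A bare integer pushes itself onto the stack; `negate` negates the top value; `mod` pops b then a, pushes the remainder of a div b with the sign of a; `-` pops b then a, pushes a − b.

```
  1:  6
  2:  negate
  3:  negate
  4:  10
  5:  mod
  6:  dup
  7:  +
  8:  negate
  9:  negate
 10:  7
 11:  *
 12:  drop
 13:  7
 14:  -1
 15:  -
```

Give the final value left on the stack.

8

6      : [6]
negate : [-6]
negate : [6]
10     : [6, 10]
mod    : [6]
dup    : [6, 6]
+      : [12]
negate : [-12]
negate : [12]
7      : [12, 7]
*      : [84]
drop   : []
7      : [7]
-1     : [7, -1]
-      : [8]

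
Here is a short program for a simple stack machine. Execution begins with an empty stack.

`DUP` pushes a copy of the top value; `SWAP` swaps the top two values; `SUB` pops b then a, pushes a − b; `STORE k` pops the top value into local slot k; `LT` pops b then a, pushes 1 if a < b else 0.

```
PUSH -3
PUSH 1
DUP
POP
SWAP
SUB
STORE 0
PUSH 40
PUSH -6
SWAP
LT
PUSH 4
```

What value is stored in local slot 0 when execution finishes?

PUSH -3 -> [-3]
PUSH 1  -> [-3, 1]
DUP     -> [-3, 1, 1]
POP     -> [-3, 1]
SWAP    -> [1, -3]
SUB     -> [4]
STORE 0 -> []
PUSH 40 -> [40]
PUSH -6 -> [40, -6]
SWAP    -> [-6, 40]
LT      -> [1]
PUSH 4  -> [1, 4]

4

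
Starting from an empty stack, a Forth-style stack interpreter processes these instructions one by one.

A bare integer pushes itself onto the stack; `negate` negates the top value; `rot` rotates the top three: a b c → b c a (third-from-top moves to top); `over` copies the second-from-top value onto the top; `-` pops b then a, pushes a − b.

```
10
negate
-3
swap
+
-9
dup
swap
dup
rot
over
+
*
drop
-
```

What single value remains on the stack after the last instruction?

10     -> 10
negate -> -10
-3     -> -10 -3
swap   -> -3 -10
+      -> -13
-9     -> -13 -9
dup    -> -13 -9 -9
swap   -> -13 -9 -9
dup    -> -13 -9 -9 -9
rot    -> -13 -9 -9 -9
over   -> -13 -9 -9 -9 -9
+      -> -13 -9 -9 -18
*      -> -13 -9 162
drop   -> -13 -9
-      -> -4

-4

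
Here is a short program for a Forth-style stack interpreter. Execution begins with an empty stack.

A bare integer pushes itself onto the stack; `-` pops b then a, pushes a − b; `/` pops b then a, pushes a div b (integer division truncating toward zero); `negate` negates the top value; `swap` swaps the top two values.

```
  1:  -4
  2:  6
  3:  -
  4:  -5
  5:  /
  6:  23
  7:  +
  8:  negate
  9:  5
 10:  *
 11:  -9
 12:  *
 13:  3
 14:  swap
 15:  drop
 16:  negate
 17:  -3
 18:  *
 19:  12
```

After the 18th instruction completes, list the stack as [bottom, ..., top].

-4     : [-4]
6      : [-4, 6]
-      : [-10]
-5     : [-10, -5]
/      : [2]
23     : [2, 23]
+      : [25]
negate : [-25]
5      : [-25, 5]
*      : [-125]
-9     : [-125, -9]
*      : [1125]
3      : [1125, 3]
swap   : [3, 1125]
drop   : [3]
negate : [-3]
-3     : [-3, -3]
*      : [9]

[9]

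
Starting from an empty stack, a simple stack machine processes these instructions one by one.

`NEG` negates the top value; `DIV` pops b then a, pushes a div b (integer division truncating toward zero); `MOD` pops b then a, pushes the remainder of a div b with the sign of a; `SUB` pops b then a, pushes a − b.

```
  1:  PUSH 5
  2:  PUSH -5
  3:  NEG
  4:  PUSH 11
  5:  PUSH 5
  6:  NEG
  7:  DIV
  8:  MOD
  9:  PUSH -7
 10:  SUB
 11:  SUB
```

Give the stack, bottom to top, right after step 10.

[5, 8]

PUSH 5  -> [5]
PUSH -5 -> [5, -5]
NEG     -> [5, 5]
PUSH 11 -> [5, 5, 11]
PUSH 5  -> [5, 5, 11, 5]
NEG     -> [5, 5, 11, -5]
DIV     -> [5, 5, -2]
MOD     -> [5, 1]
PUSH -7 -> [5, 1, -7]
SUB     -> [5, 8]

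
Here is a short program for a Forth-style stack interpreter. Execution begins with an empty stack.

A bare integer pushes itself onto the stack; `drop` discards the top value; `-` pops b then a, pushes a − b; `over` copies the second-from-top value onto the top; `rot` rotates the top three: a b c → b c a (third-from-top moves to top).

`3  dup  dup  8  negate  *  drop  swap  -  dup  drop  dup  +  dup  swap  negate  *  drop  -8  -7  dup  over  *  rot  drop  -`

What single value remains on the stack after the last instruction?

3      -> [3]
dup    -> [3, 3]
dup    -> [3, 3, 3]
8      -> [3, 3, 3, 8]
negate -> [3, 3, 3, -8]
*      -> [3, 3, -24]
drop   -> [3, 3]
swap   -> [3, 3]
-      -> [0]
dup    -> [0, 0]
drop   -> [0]
dup    -> [0, 0]
+      -> [0]
dup    -> [0, 0]
swap   -> [0, 0]
negate -> [0, 0]
*      -> [0]
drop   -> []
-8     -> [-8]
-7     -> [-8, -7]
dup    -> [-8, -7, -7]
over   -> [-8, -7, -7, -7]
*      -> [-8, -7, 49]
rot    -> [-7, 49, -8]
drop   -> [-7, 49]
-      -> [-56]

-56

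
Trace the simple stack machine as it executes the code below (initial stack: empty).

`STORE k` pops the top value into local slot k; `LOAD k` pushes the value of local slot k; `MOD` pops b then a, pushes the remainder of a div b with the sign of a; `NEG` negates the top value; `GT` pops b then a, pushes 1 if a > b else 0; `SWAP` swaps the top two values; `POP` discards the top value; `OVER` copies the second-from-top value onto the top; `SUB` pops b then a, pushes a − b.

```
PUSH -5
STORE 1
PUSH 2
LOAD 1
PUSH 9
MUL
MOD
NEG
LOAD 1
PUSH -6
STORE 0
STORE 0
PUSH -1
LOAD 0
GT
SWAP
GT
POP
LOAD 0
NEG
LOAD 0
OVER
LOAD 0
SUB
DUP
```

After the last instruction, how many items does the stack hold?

PUSH -5 → -5
STORE 1 → (empty)
PUSH 2  → 2
LOAD 1  → 2 -5
PUSH 9  → 2 -5 9
MUL     → 2 -45
MOD     → 2
NEG     → -2
LOAD 1  → -2 -5
PUSH -6 → -2 -5 -6
STORE 0 → -2 -5
STORE 0 → -2
PUSH -1 → -2 -1
LOAD 0  → -2 -1 -5
GT      → -2 1
SWAP    → 1 -2
GT      → 1
POP     → (empty)
LOAD 0  → -5
NEG     → 5
LOAD 0  → 5 -5
OVER    → 5 -5 5
LOAD 0  → 5 -5 5 -5
SUB     → 5 -5 10
DUP     → 5 -5 10 10

4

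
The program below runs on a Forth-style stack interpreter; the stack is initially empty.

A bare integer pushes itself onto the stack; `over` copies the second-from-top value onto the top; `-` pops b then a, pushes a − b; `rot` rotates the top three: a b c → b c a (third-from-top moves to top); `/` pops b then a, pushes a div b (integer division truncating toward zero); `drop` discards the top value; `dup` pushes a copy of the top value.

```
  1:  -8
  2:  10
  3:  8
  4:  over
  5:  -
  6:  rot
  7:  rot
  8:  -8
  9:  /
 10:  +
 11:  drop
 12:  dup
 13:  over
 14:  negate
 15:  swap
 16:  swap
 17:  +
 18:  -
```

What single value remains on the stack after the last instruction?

-8      [-8]
10      [-8, 10]
8       [-8, 10, 8]
over    [-8, 10, 8, 10]
-       [-8, 10, -2]
rot     [10, -2, -8]
rot     [-2, -8, 10]
-8      [-2, -8, 10, -8]
/       [-2, -8, -1]
+       [-2, -9]
drop    [-2]
dup     [-2, -2]
over    [-2, -2, -2]
negate  [-2, -2, 2]
swap    [-2, 2, -2]
swap    [-2, -2, 2]
+       [-2, 0]
-       [-2]

-2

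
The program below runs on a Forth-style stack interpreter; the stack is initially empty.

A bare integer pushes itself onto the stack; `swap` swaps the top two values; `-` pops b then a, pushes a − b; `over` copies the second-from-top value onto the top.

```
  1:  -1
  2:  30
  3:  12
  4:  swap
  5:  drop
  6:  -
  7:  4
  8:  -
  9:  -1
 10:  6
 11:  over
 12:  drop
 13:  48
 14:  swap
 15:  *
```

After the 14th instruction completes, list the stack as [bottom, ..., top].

-1    [-1]
30    [-1, 30]
12    [-1, 30, 12]
swap  [-1, 12, 30]
drop  [-1, 12]
-     [-13]
4     [-13, 4]
-     [-17]
-1    [-17, -1]
6     [-17, -1, 6]
over  [-17, -1, 6, -1]
drop  [-17, -1, 6]
48    [-17, -1, 6, 48]
swap  [-17, -1, 48, 6]

[-17, -1, 48, 6]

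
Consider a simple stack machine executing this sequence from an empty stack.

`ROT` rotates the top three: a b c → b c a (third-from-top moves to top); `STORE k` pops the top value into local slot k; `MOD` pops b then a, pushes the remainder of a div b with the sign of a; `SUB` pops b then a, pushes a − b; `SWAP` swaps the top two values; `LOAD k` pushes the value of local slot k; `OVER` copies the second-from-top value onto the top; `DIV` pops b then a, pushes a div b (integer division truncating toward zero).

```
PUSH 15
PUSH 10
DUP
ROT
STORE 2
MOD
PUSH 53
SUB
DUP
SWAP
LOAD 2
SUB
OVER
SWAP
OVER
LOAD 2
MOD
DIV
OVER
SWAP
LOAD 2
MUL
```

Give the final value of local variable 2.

15

PUSH 15  15
PUSH 10  15 10
DUP      15 10 10
ROT      10 10 15
STORE 2  10 10
MOD      0
PUSH 53  0 53
SUB      -53
DUP      -53 -53
SWAP     -53 -53
LOAD 2   -53 -53 15
SUB      -53 -68
OVER     -53 -68 -53
SWAP     -53 -53 -68
OVER     -53 -53 -68 -53
LOAD 2   -53 -53 -68 -53 15
MOD      -53 -53 -68 -8
DIV      -53 -53 8
OVER     -53 -53 8 -53
SWAP     -53 -53 -53 8
LOAD 2   -53 -53 -53 8 15
MUL      -53 -53 -53 120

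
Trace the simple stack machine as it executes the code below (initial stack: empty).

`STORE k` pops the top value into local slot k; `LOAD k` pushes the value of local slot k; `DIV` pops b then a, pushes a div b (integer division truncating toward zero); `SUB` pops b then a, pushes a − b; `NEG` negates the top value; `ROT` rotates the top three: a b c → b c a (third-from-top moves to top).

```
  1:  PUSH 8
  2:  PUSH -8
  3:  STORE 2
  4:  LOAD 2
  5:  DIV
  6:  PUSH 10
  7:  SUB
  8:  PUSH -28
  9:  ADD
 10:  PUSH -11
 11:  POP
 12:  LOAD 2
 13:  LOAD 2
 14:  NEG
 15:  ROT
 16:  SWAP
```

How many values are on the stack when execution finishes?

3

PUSH 8   → [8]
PUSH -8  → [8, -8]
STORE 2  → [8]
LOAD 2   → [8, -8]
DIV      → [-1]
PUSH 10  → [-1, 10]
SUB      → [-11]
PUSH -28 → [-11, -28]
ADD      → [-39]
PUSH -11 → [-39, -11]
POP      → [-39]
LOAD 2   → [-39, -8]
LOAD 2   → [-39, -8, -8]
NEG      → [-39, -8, 8]
ROT      → [-8, 8, -39]
SWAP     → [-8, -39, 8]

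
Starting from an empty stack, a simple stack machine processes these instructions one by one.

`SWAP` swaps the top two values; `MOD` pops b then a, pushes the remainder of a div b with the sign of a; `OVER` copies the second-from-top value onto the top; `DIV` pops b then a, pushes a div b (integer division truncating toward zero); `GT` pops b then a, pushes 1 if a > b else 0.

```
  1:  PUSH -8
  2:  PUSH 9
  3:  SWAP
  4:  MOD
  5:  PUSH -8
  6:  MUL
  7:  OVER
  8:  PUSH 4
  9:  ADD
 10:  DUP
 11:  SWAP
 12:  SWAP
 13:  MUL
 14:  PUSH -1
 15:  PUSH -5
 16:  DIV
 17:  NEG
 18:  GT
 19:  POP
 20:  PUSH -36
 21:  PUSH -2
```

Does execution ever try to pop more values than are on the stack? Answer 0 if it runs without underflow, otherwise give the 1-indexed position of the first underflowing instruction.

7

PUSH -8 → [-8]
PUSH 9  → [-8, 9]
SWAP    → [9, -8]
MOD     → [1]
PUSH -8 → [1, -8]
MUL     → [-8]
OVER  — needs 2 operands, stack has 1 → underflow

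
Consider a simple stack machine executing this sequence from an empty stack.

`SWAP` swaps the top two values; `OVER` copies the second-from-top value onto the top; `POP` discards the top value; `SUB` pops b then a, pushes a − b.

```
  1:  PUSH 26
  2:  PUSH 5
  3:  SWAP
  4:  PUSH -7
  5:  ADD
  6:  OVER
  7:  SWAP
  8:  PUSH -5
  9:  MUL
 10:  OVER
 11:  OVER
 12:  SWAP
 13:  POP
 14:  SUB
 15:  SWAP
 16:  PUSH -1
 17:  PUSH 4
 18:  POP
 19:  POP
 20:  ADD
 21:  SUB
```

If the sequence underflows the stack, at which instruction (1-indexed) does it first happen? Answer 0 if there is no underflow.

0

PUSH 26 : [26]
PUSH 5  : [26, 5]
SWAP    : [5, 26]
PUSH -7 : [5, 26, -7]
ADD     : [5, 19]
OVER    : [5, 19, 5]
SWAP    : [5, 5, 19]
PUSH -5 : [5, 5, 19, -5]
MUL     : [5, 5, -95]
OVER    : [5, 5, -95, 5]
OVER    : [5, 5, -95, 5, -95]
SWAP    : [5, 5, -95, -95, 5]
POP     : [5, 5, -95, -95]
SUB     : [5, 5, 0]
SWAP    : [5, 0, 5]
PUSH -1 : [5, 0, 5, -1]
PUSH 4  : [5, 0, 5, -1, 4]
POP     : [5, 0, 5, -1]
POP     : [5, 0, 5]
ADD     : [5, 5]
SUB     : [0]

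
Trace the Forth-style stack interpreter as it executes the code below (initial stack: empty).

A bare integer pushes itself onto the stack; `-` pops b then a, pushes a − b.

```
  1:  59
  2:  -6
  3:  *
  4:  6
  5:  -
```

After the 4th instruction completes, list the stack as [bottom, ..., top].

[-354, 6]

59  [59]
-6  [59, -6]
*   [-354]
6   [-354, 6]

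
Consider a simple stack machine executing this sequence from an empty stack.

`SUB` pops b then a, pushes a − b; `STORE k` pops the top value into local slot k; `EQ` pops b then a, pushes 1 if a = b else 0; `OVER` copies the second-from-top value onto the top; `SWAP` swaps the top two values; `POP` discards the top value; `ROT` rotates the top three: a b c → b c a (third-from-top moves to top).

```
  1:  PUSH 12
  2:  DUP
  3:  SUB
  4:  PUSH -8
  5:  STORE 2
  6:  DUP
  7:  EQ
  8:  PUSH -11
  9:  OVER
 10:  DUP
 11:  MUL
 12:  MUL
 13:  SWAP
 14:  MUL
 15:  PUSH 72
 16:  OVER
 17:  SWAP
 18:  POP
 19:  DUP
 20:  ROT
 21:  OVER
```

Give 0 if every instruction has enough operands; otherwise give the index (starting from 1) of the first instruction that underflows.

PUSH 12  -> 12
DUP      -> 12 12
SUB      -> 0
PUSH -8  -> 0 -8
STORE 2  -> 0
DUP      -> 0 0
EQ       -> 1
PUSH -11 -> 1 -11
OVER     -> 1 -11 1
DUP      -> 1 -11 1 1
MUL      -> 1 -11 1
MUL      -> 1 -11
SWAP     -> -11 1
MUL      -> -11
PUSH 72  -> -11 72
OVER     -> -11 72 -11
SWAP     -> -11 -11 72
POP      -> -11 -11
DUP      -> -11 -11 -11
ROT      -> -11 -11 -11
OVER     -> -11 -11 -11 -11

0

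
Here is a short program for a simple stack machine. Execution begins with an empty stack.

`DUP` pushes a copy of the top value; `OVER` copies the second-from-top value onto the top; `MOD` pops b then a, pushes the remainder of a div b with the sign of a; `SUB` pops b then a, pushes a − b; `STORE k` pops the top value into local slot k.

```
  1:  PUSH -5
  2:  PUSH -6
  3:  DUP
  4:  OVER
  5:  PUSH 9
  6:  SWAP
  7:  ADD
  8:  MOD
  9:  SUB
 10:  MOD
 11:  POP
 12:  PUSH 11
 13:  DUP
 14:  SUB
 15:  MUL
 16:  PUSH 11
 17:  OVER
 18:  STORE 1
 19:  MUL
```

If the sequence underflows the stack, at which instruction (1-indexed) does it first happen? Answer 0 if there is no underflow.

PUSH -5 -> [-5]
PUSH -6 -> [-5, -6]
DUP     -> [-5, -6, -6]
OVER    -> [-5, -6, -6, -6]
PUSH 9  -> [-5, -6, -6, -6, 9]
SWAP    -> [-5, -6, -6, 9, -6]
ADD     -> [-5, -6, -6, 3]
MOD     -> [-5, -6, 0]
SUB     -> [-5, -6]
MOD     -> [-5]
POP     -> []
PUSH 11 -> [11]
DUP     -> [11, 11]
SUB     -> [0]
MUL  — needs 2 operands, stack has 1 → underflow

15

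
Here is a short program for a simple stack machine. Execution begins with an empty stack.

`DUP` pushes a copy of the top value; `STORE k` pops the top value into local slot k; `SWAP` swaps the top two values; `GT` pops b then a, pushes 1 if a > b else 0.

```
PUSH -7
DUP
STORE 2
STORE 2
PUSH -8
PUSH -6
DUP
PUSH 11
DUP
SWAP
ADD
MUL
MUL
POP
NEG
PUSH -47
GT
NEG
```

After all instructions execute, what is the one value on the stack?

-1

PUSH -7  → [-7]
DUP      → [-7, -7]
STORE 2  → [-7]
STORE 2  → []
PUSH -8  → [-8]
PUSH -6  → [-8, -6]
DUP      → [-8, -6, -6]
PUSH 11  → [-8, -6, -6, 11]
DUP      → [-8, -6, -6, 11, 11]
SWAP     → [-8, -6, -6, 11, 11]
ADD      → [-8, -6, -6, 22]
MUL      → [-8, -6, -132]
MUL      → [-8, 792]
POP      → [-8]
NEG      → [8]
PUSH -47 → [8, -47]
GT       → [1]
NEG      → [-1]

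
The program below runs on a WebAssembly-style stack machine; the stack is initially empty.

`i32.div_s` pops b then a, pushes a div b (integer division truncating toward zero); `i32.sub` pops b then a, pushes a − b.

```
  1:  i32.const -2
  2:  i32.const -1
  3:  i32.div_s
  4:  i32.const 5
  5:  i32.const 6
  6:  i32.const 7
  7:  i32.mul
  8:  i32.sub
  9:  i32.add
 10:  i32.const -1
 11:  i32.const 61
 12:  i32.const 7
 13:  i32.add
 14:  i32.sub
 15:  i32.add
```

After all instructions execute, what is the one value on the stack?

i32.const -2 : -2
i32.const -1 : -2 -1
i32.div_s    : 2
i32.const 5  : 2 5
i32.const 6  : 2 5 6
i32.const 7  : 2 5 6 7
i32.mul      : 2 5 42
i32.sub      : 2 -37
i32.add      : -35
i32.const -1 : -35 -1
i32.const 61 : -35 -1 61
i32.const 7  : -35 -1 61 7
i32.add      : -35 -1 68
i32.sub      : -35 -69
i32.add      : -104

-104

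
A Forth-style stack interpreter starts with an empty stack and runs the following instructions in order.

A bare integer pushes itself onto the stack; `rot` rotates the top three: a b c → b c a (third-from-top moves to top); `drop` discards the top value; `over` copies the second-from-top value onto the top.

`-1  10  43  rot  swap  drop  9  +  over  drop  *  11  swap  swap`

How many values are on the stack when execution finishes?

2

-1    [-1]
10    [-1, 10]
43    [-1, 10, 43]
rot   [10, 43, -1]
swap  [10, -1, 43]
drop  [10, -1]
9     [10, -1, 9]
+     [10, 8]
over  [10, 8, 10]
drop  [10, 8]
*     [80]
11    [80, 11]
swap  [11, 80]
swap  [80, 11]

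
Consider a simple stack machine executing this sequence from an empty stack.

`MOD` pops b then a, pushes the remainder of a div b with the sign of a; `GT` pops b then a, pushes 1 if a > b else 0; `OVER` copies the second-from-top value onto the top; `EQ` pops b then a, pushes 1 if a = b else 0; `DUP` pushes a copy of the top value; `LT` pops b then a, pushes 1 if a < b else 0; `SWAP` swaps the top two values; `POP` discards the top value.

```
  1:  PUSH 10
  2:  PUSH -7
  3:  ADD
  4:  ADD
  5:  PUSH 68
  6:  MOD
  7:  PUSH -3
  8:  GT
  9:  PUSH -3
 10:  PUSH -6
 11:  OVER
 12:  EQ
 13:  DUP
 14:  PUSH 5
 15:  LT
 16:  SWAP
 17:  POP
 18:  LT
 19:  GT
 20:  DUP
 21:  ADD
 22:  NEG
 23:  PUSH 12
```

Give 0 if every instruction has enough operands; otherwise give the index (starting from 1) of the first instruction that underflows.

PUSH 10 → 10
PUSH -7 → 10 -7
ADD     → 3
ADD  — needs 2 operands, stack has 1 → underflow

4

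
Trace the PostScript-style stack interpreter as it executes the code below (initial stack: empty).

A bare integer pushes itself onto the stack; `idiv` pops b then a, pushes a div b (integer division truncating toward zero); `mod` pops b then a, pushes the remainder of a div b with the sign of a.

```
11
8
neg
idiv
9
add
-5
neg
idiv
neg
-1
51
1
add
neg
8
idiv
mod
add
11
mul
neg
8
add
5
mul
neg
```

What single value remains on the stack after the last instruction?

11    11
8     11 8
neg   11 -8
idiv  -1
9     -1 9
add   8
-5    8 -5
neg   8 5
idiv  1
neg   -1
-1    -1 -1
51    -1 -1 51
1     -1 -1 51 1
add   -1 -1 52
neg   -1 -1 -52
8     -1 -1 -52 8
idiv  -1 -1 -6
mod   -1 -1
add   -2
11    -2 11
mul   -22
neg   22
8     22 8
add   30
5     30 5
mul   150
neg   -150

-150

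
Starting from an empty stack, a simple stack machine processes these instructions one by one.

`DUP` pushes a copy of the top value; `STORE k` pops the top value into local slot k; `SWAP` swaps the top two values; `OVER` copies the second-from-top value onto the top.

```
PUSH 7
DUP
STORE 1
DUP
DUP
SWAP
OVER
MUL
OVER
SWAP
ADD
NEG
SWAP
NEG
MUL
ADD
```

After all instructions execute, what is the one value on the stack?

399

PUSH 7   7
DUP      7 7
STORE 1  7
DUP      7 7
DUP      7 7 7
SWAP     7 7 7
OVER     7 7 7 7
MUL      7 7 49
OVER     7 7 49 7
SWAP     7 7 7 49
ADD      7 7 56
NEG      7 7 -56
SWAP     7 -56 7
NEG      7 -56 -7
MUL      7 392
ADD      399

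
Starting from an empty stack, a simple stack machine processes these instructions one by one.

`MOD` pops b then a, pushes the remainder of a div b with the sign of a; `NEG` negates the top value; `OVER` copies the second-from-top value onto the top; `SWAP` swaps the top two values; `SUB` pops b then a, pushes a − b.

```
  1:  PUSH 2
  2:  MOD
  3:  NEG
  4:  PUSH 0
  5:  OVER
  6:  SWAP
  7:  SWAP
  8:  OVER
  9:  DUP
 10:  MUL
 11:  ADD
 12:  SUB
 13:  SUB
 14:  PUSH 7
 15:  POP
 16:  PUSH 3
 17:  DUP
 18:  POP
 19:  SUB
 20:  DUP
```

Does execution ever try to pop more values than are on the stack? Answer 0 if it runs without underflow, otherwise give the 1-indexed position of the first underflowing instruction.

PUSH 2  2
MOD  — needs 2 operands, stack has 1 → underflow

2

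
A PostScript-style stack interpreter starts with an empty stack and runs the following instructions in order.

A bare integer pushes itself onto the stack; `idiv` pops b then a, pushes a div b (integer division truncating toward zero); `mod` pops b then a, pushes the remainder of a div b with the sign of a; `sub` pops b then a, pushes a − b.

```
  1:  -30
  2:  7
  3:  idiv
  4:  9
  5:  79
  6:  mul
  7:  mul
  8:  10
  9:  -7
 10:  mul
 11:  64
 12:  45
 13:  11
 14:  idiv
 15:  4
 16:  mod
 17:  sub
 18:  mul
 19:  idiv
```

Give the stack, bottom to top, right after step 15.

-30  : [-30]
7    : [-30, 7]
idiv : [-4]
9    : [-4, 9]
79   : [-4, 9, 79]
mul  : [-4, 711]
mul  : [-2844]
10   : [-2844, 10]
-7   : [-2844, 10, -7]
mul  : [-2844, -70]
64   : [-2844, -70, 64]
45   : [-2844, -70, 64, 45]
11   : [-2844, -70, 64, 45, 11]
idiv : [-2844, -70, 64, 4]
4    : [-2844, -70, 64, 4, 4]

[-2844, -70, 64, 4, 4]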